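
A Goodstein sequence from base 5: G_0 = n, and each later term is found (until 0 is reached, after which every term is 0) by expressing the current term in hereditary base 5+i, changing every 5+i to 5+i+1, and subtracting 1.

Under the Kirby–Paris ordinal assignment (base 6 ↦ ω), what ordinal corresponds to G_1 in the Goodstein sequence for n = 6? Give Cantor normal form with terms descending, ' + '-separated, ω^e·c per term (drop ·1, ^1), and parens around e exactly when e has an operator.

ω

6 —HB5→ 5 + 1 —bump→ 6 + 1 = 7 —(−1)→ 6
6 —HB6→ 6 —bump→ 7 = 7 —(−1)→ 6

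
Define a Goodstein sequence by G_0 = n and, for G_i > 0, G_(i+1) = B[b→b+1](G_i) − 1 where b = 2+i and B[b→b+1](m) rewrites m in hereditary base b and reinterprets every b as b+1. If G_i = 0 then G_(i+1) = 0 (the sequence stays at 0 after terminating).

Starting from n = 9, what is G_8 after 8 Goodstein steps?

30000003325

i=0: 9 = 2^(2 + 1) + 1 (b=2); 2→3: 3^(3 + 1) + 1 = 82; 82−1 = 81
i=1: 81 = 3^(3 + 1) (b=3); 3→4: 4^(4 + 1) = 1024; 1024−1 = 1023
i=2: 1023 = 3·4^4 + 3·4^3 + 3·4^2 + 3·4 + 3 (b=4); 4→5: 3·5^5 + 3·5^3 + 3·5^2 + 3·5 + 3 = 9843; 9843−1 = 9842
i=3: 9842 = 3·5^5 + 3·5^3 + 3·5^2 + 3·5 + 2 (b=5); 5→6: 3·6^6 + 3·6^3 + 3·6^2 + 3·6 + 2 = 140744; 140744−1 = 140743
i=4: 140743 = 3·6^6 + 3·6^3 + 3·6^2 + 3·6 + 1 (b=6); 6→7: 3·7^7 + 3·7^3 + 3·7^2 + 3·7 + 1 = 2471827; 2471827−1 = 2471826
i=5: 2471826 = 3·7^7 + 3·7^3 + 3·7^2 + 3·7 (b=7); 7→8: 3·8^8 + 3·8^3 + 3·8^2 + 3·8 = 50333400; 50333400−1 = 50333399
i=6: 50333399 = 3·8^8 + 3·8^3 + 3·8^2 + 2·8 + 7 (b=8); 8→9: 3·9^9 + 3·9^3 + 3·9^2 + 2·9 + 7 = 1162263922; 1162263922−1 = 1162263921
i=7: 1162263921 = 3·9^9 + 3·9^3 + 3·9^2 + 2·9 + 6 (b=9); 9→10: 3·10^10 + 3·10^3 + 3·10^2 + 2·10 + 6 = 30000003326; 30000003326−1 = 30000003325
i=8: 30000003325 = 3·10^10 + 3·10^3 + 3·10^2 + 2·10 + 5 (b=10); 10→11: 3·11^11 + 3·11^3 + 3·11^2 + 2·11 + 5 = 855935016216; 855935016216−1 = 855935016215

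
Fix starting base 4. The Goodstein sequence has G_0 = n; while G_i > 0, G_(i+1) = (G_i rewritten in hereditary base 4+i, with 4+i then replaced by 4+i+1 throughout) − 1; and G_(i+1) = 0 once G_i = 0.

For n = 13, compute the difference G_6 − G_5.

1

G_0=13  [base 4] 3·4 + 1  →[4↦5]→  3·5 + 1 = 16  −1 ⇒ G_1=15
G_1=15  [base 5] 3·5  →[5↦6]→  3·6 = 18  −1 ⇒ G_2=17
G_2=17  [base 6] 2·6 + 5  →[6↦7]→  2·7 + 5 = 19  −1 ⇒ G_3=18
G_3=18  [base 7] 2·7 + 4  →[7↦8]→  2·8 + 4 = 20  −1 ⇒ G_4=19
G_4=19  [base 8] 2·8 + 3  →[8↦9]→  2·9 + 3 = 21  −1 ⇒ G_5=20
G_5=20  [base 9] 2·9 + 2  →[9↦10]→  2·10 + 2 = 22  −1 ⇒ G_6=21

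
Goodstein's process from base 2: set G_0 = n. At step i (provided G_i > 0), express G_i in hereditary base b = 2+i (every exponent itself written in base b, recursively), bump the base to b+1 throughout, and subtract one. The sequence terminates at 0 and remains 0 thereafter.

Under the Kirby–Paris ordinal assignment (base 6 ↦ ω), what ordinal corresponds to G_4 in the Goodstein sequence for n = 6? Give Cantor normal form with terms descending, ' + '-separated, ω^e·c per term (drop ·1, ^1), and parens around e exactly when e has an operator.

base 2: 6 = 2^2 + 2; at 3: 3^3 + 3 = 30; next = 29
base 3: 29 = 3^3 + 2; at 4: 4^4 + 2 = 258; next = 257
base 4: 257 = 4^4 + 1; at 5: 5^5 + 1 = 3126; next = 3125
base 5: 3125 = 5^5; at 6: 6^6 = 46656; next = 46655
base 6: 46655 = 5·6^5 + 5·6^4 + 5·6^3 + 5·6^2 + 5·6 + 5; at 7: 5·7^5 + 5·7^4 + 5·7^3 + 5·7^2 + 5·7 + 5 = 98040; next = 98039

ω^5·5 + ω^4·5 + ω^3·5 + ω^2·5 + ω·5 + 5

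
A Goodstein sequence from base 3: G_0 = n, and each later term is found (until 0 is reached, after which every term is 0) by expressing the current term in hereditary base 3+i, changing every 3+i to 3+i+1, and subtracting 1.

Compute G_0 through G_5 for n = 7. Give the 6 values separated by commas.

7, 8, 9, 9, 9, 9

G_0 = 7. HB_3(7) = 2·3 + 1. Bump = 9. G_1 = 8.
G_1 = 8. HB_4(8) = 2·4. Bump = 10. G_2 = 9.
G_2 = 9. HB_5(9) = 5 + 4. Bump = 10. G_3 = 9.
G_3 = 9. HB_6(9) = 6 + 3. Bump = 10. G_4 = 9.
G_4 = 9. HB_7(9) = 7 + 2. Bump = 10. G_5 = 9.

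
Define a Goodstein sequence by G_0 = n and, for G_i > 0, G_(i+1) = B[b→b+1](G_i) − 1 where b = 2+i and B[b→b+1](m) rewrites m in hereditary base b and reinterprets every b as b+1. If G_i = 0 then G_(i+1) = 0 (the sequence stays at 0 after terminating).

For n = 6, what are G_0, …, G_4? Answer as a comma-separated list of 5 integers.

6, 29, 257, 3125, 46655

G_0 = 6. HB_2(6) = 2^2 + 2. Bump = 30. G_1 = 29.
G_1 = 29. HB_3(29) = 3^3 + 2. Bump = 258. G_2 = 257.
G_2 = 257. HB_4(257) = 4^4 + 1. Bump = 3126. G_3 = 3125.
G_3 = 3125. HB_5(3125) = 5^5. Bump = 46656. G_4 = 46655.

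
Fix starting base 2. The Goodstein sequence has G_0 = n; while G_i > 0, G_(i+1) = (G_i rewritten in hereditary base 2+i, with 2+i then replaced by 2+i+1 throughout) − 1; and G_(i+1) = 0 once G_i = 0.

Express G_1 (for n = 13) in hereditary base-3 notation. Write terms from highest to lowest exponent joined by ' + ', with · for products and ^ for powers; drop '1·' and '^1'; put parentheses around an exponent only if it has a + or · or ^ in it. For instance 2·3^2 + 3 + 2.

base 2: 13 = 2^(2 + 1) + 2^2 + 1; at 3: 3^(3 + 1) + 3^3 + 1 = 109; next = 108
base 3: 108 = 3^(3 + 1) + 3^3; at 4: 4^(4 + 1) + 4^4 = 1280; next = 1279

3^(3 + 1) + 3^3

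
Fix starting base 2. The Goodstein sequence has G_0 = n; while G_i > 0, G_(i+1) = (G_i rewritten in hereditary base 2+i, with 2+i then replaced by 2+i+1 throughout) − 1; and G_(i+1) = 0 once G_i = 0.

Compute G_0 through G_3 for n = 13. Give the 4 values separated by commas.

(0) 13|_2 = 2^(2 + 1) + 2^2 + 1 ↦ 3^(3 + 1) + 3^3 + 1|_3 = 109 ⇒ 108
(1) 108|_3 = 3^(3 + 1) + 3^3 ↦ 4^(4 + 1) + 4^4|_4 = 1280 ⇒ 1279
(2) 1279|_4 = 4^(4 + 1) + 3·4^3 + 3·4^2 + 3·4 + 3 ↦ 5^(5 + 1) + 3·5^3 + 3·5^2 + 3·5 + 3|_5 = 16093 ⇒ 16092

13, 108, 1279, 16092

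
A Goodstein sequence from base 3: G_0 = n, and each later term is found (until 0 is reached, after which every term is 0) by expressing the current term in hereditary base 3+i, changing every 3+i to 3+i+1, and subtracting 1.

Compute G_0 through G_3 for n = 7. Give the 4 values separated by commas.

7, 8, 9, 9

base 3: 7 = 2·3 + 1; at 4: 2·4 + 1 = 9; next = 8
base 4: 8 = 2·4; at 5: 2·5 = 10; next = 9
base 5: 9 = 5 + 4; at 6: 6 + 4 = 10; next = 9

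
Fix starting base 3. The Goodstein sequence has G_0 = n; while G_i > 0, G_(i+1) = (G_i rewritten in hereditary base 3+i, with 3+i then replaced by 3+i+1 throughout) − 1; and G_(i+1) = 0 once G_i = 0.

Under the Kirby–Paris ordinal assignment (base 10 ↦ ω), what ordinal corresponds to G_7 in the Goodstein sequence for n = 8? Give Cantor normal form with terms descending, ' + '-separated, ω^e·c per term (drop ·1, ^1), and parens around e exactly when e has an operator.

ω + 1

G_0=8  [base 3] 2·3 + 2  →[3↦4]→  2·4 + 2 = 10  −1 ⇒ G_1=9
G_1=9  [base 4] 2·4 + 1  →[4↦5]→  2·5 + 1 = 11  −1 ⇒ G_2=10
G_2=10  [base 5] 2·5  →[5↦6]→  2·6 = 12  −1 ⇒ G_3=11
G_3=11  [base 6] 6 + 5  →[6↦7]→  7 + 5 = 12  −1 ⇒ G_4=11
G_4=11  [base 7] 7 + 4  →[7↦8]→  8 + 4 = 12  −1 ⇒ G_5=11
G_5=11  [base 8] 8 + 3  →[8↦9]→  9 + 3 = 12  −1 ⇒ G_6=11
G_6=11  [base 9] 9 + 2  →[9↦10]→  10 + 2 = 12  −1 ⇒ G_7=11
G_7=11  [base 10] 10 + 1  →[10↦11]→  11 + 1 = 12  −1 ⇒ G_8=11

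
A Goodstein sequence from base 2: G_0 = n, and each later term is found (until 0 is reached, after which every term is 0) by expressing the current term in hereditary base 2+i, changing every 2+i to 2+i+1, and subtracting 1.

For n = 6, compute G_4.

base 2: 6 = 2^2 + 2; at 3: 3^3 + 3 = 30; next = 29
base 3: 29 = 3^3 + 2; at 4: 4^4 + 2 = 258; next = 257
base 4: 257 = 4^4 + 1; at 5: 5^5 + 1 = 3126; next = 3125
base 5: 3125 = 5^5; at 6: 6^6 = 46656; next = 46655
base 6: 46655 = 5·6^5 + 5·6^4 + 5·6^3 + 5·6^2 + 5·6 + 5; at 7: 5·7^5 + 5·7^4 + 5·7^3 + 5·7^2 + 5·7 + 5 = 98040; next = 98039

46655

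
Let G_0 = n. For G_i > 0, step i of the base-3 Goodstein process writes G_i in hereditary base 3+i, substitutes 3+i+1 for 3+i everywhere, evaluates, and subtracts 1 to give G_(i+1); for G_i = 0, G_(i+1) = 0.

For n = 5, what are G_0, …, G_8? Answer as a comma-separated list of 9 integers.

5, 5, 5, 5, 4, 3, 2, 1, 0

step 0: 5 = 3 + 2; sub 4 for 3: 4 + 2; = 6; G_1 = 6−1 = 5
step 1: 5 = 4 + 1; sub 5 for 4: 5 + 1; = 6; G_2 = 6−1 = 5
step 2: 5 = 5; sub 6 for 5: 6; = 6; G_3 = 6−1 = 5
step 3: 5 = 5; sub 7 for 6: 5; = 5; G_4 = 5−1 = 4
step 4: 4 = 4; sub 8 for 7: 4; = 4; G_5 = 4−1 = 3
step 5: 3 = 3; sub 9 for 8: 3; = 3; G_6 = 3−1 = 2
step 6: 2 = 2; sub 10 for 9: 2; = 2; G_7 = 2−1 = 1
step 7: 1 = 1; sub 11 for 10: 1; = 1; G_8 = 1−1 = 0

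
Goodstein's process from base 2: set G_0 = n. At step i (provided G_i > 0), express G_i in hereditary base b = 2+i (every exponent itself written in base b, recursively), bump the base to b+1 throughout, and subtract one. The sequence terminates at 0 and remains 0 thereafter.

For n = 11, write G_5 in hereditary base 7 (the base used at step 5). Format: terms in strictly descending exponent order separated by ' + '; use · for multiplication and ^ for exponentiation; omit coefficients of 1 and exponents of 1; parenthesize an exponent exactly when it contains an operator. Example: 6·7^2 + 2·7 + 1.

7^(7 + 1)

step 0: 11 = 2^(2 + 1) + 2 + 1; sub 3 for 2: 3^(3 + 1) + 3 + 1; = 85; G_1 = 85−1 = 84
step 1: 84 = 3^(3 + 1) + 3; sub 4 for 3: 4^(4 + 1) + 4; = 1028; G_2 = 1028−1 = 1027
step 2: 1027 = 4^(4 + 1) + 3; sub 5 for 4: 5^(5 + 1) + 3; = 15628; G_3 = 15628−1 = 15627
step 3: 15627 = 5^(5 + 1) + 2; sub 6 for 5: 6^(6 + 1) + 2; = 279938; G_4 = 279938−1 = 279937
step 4: 279937 = 6^(6 + 1) + 1; sub 7 for 6: 7^(7 + 1) + 1; = 5764802; G_5 = 5764802−1 = 5764801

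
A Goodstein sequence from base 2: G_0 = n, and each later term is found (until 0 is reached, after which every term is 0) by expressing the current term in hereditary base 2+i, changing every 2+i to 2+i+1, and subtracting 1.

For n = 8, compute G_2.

[0] 8 ≡ 2^(2 + 1) (base 2). Lift 3: 81. −1: 80.
[1] 80 ≡ 2·3^3 + 2·3^2 + 2·3 + 2 (base 3). Lift 4: 554. −1: 553.
[2] 553 ≡ 2·4^4 + 2·4^2 + 2·4 + 1 (base 4). Lift 5: 6311. −1: 6310.

553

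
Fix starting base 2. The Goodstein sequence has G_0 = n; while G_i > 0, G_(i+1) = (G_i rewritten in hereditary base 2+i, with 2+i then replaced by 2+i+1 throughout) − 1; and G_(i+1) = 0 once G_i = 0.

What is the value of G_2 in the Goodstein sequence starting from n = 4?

4 —HB2→ 2^2 —bump→ 3^3 = 27 —(−1)→ 26
26 —HB3→ 2·3^2 + 2·3 + 2 —bump→ 2·4^2 + 2·4 + 2 = 42 —(−1)→ 41
41 —HB4→ 2·4^2 + 2·4 + 1 —bump→ 2·5^2 + 2·5 + 1 = 61 —(−1)→ 60

41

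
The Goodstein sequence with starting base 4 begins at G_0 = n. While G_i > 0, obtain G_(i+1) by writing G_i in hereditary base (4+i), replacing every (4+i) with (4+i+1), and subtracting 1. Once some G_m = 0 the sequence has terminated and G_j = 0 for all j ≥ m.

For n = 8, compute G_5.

8 —HB4→ 2·4 —bump→ 2·5 = 10 —(−1)→ 9
9 —HB5→ 5 + 4 —bump→ 6 + 4 = 10 —(−1)→ 9
9 —HB6→ 6 + 3 —bump→ 7 + 3 = 10 —(−1)→ 9
9 —HB7→ 7 + 2 —bump→ 8 + 2 = 10 —(−1)→ 9
9 —HB8→ 8 + 1 —bump→ 9 + 1 = 10 —(−1)→ 9
9 —HB9→ 9 —bump→ 10 = 10 —(−1)→ 9

9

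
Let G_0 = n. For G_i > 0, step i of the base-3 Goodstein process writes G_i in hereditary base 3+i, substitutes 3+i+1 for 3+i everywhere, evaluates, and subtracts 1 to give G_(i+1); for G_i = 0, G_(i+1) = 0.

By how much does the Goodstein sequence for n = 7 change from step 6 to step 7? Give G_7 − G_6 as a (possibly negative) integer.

7 —HB3→ 2·3 + 1 —bump→ 2·4 + 1 = 9 —(−1)→ 8
8 —HB4→ 2·4 —bump→ 2·5 = 10 —(−1)→ 9
9 —HB5→ 5 + 4 —bump→ 6 + 4 = 10 —(−1)→ 9
9 —HB6→ 6 + 3 —bump→ 7 + 3 = 10 —(−1)→ 9
9 —HB7→ 7 + 2 —bump→ 8 + 2 = 10 —(−1)→ 9
9 —HB8→ 8 + 1 —bump→ 9 + 1 = 10 —(−1)→ 9
9 —HB9→ 9 —bump→ 10 = 10 —(−1)→ 9

0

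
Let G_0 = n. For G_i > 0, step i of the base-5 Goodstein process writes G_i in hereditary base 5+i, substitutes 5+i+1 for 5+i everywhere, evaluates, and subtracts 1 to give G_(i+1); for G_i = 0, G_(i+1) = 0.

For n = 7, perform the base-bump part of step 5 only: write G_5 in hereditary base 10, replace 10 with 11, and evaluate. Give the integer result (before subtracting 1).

[0] 7 ≡ 5 + 2 (base 5). Lift 6: 8. −1: 7.
[1] 7 ≡ 6 + 1 (base 6). Lift 7: 8. −1: 7.
[2] 7 ≡ 7 (base 7). Lift 8: 8. −1: 7.
[3] 7 ≡ 7 (base 8). Lift 9: 7. −1: 6.
[4] 6 ≡ 6 (base 9). Lift 10: 6. −1: 5.

5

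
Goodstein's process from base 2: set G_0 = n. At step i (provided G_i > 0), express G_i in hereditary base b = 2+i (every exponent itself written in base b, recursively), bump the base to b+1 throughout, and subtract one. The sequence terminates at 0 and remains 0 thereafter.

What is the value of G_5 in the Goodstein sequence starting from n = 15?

6588344

i=0: 15 = 2^(2 + 1) + 2^2 + 2 + 1 (b=2); 2→3: 3^(3 + 1) + 3^3 + 3 + 1 = 112; 112−1 = 111
i=1: 111 = 3^(3 + 1) + 3^3 + 3 (b=3); 3→4: 4^(4 + 1) + 4^4 + 4 = 1284; 1284−1 = 1283
i=2: 1283 = 4^(4 + 1) + 4^4 + 3 (b=4); 4→5: 5^(5 + 1) + 5^5 + 3 = 18753; 18753−1 = 18752
i=3: 18752 = 5^(5 + 1) + 5^5 + 2 (b=5); 5→6: 6^(6 + 1) + 6^6 + 2 = 326594; 326594−1 = 326593
i=4: 326593 = 6^(6 + 1) + 6^6 + 1 (b=6); 6→7: 7^(7 + 1) + 7^7 + 1 = 6588345; 6588345−1 = 6588344
i=5: 6588344 = 7^(7 + 1) + 7^7 (b=7); 7→8: 8^(8 + 1) + 8^8 = 150994944; 150994944−1 = 150994943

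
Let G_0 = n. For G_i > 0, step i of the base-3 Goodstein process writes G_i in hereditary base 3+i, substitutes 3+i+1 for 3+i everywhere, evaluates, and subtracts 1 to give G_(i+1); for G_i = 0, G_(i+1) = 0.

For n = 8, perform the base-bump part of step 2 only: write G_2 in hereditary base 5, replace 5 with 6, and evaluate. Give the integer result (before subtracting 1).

base 3: 8 = 2·3 + 2; at 4: 2·4 + 2 = 10; next = 9
base 4: 9 = 2·4 + 1; at 5: 2·5 + 1 = 11; next = 10
base 5: 10 = 2·5; at 6: 2·6 = 12; next = 11

12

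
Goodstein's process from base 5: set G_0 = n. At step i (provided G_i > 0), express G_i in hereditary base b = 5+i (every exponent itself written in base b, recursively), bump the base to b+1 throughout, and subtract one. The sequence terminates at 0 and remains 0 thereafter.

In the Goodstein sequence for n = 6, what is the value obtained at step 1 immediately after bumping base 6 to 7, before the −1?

7

base 5: 6 = 5 + 1; at 6: 6 + 1 = 7; next = 6
base 6: 6 = 6; at 7: 7 = 7; next = 6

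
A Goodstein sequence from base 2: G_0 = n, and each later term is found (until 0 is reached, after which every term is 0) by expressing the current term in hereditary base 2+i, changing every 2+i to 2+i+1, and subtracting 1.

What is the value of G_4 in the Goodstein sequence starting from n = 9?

140743

G_0 = 9. HB_2(9) = 2^(2 + 1) + 1. Bump = 82. G_1 = 81.
G_1 = 81. HB_3(81) = 3^(3 + 1). Bump = 1024. G_2 = 1023.
G_2 = 1023. HB_4(1023) = 3·4^4 + 3·4^3 + 3·4^2 + 3·4 + 3. Bump = 9843. G_3 = 9842.
G_3 = 9842. HB_5(9842) = 3·5^5 + 3·5^3 + 3·5^2 + 3·5 + 2. Bump = 140744. G_4 = 140743.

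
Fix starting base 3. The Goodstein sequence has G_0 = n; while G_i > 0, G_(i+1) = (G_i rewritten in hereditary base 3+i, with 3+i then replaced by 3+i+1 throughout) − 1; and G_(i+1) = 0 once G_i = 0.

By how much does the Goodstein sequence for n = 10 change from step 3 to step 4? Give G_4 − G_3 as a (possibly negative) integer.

3

base 3: 10 = 3^2 + 1; at 4: 4^2 + 1 = 17; next = 16
base 4: 16 = 4^2; at 5: 5^2 = 25; next = 24
base 5: 24 = 4·5 + 4; at 6: 4·6 + 4 = 28; next = 27
base 6: 27 = 4·6 + 3; at 7: 4·7 + 3 = 31; next = 30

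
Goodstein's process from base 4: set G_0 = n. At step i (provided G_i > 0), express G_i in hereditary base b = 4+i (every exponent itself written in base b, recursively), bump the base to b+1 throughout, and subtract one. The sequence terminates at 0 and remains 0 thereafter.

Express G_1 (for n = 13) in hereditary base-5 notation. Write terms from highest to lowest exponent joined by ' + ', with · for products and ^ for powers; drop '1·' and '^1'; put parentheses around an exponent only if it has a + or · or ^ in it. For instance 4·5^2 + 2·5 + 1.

13 —HB4→ 3·4 + 1 —bump→ 3·5 + 1 = 16 —(−1)→ 15
15 —HB5→ 3·5 —bump→ 3·6 = 18 —(−1)→ 17

3·5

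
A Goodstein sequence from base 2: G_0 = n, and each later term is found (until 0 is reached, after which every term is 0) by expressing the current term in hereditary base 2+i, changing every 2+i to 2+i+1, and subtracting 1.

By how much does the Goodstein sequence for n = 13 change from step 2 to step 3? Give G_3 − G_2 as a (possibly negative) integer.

14813

step 0: 13 = 2^(2 + 1) + 2^2 + 1; sub 3 for 2: 3^(3 + 1) + 3^3 + 1; = 109; G_1 = 109−1 = 108
step 1: 108 = 3^(3 + 1) + 3^3; sub 4 for 3: 4^(4 + 1) + 4^4; = 1280; G_2 = 1280−1 = 1279
step 2: 1279 = 4^(4 + 1) + 3·4^3 + 3·4^2 + 3·4 + 3; sub 5 for 4: 5^(5 + 1) + 3·5^3 + 3·5^2 + 3·5 + 3; = 16093; G_3 = 16093−1 = 16092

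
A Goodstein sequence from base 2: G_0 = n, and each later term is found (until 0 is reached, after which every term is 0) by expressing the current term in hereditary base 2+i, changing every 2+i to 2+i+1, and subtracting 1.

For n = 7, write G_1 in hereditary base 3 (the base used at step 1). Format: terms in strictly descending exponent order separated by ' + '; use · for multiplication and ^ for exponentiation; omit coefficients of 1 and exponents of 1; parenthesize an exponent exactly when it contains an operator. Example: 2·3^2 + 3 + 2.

G_0 = 7. HB_2(7) = 2^2 + 2 + 1. Bump = 31. G_1 = 30.
G_1 = 30. HB_3(30) = 3^3 + 3. Bump = 260. G_2 = 259.

3^3 + 3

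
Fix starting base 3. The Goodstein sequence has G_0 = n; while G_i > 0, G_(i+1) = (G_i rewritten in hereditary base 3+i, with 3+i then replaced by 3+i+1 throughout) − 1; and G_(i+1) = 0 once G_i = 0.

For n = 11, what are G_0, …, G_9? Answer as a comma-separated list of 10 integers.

11, 17, 25, 35, 39, 43, 47, 51, 55, 59

[0] 11 ≡ 3^2 + 2 (base 3). Lift 4: 18. −1: 17.
[1] 17 ≡ 4^2 + 1 (base 4). Lift 5: 26. −1: 25.
[2] 25 ≡ 5^2 (base 5). Lift 6: 36. −1: 35.
[3] 35 ≡ 5·6 + 5 (base 6). Lift 7: 40. −1: 39.
[4] 39 ≡ 5·7 + 4 (base 7). Lift 8: 44. −1: 43.
[5] 43 ≡ 5·8 + 3 (base 8). Lift 9: 48. −1: 47.
[6] 47 ≡ 5·9 + 2 (base 9). Lift 10: 52. −1: 51.
[7] 51 ≡ 5·10 + 1 (base 10). Lift 11: 56. −1: 55.
[8] 55 ≡ 5·11 (base 11). Lift 12: 60. −1: 59.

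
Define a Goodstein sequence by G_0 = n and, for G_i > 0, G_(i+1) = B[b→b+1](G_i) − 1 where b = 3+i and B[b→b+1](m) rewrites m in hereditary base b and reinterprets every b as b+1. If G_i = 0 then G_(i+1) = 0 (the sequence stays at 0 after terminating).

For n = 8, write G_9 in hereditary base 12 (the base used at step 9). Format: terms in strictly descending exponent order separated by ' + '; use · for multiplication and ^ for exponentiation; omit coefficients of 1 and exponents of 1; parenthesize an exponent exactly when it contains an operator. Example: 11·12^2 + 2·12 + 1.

11

step 0: 8 = 2·3 + 2; sub 4 for 3: 2·4 + 2; = 10; G_1 = 10−1 = 9
step 1: 9 = 2·4 + 1; sub 5 for 4: 2·5 + 1; = 11; G_2 = 11−1 = 10
step 2: 10 = 2·5; sub 6 for 5: 2·6; = 12; G_3 = 12−1 = 11
step 3: 11 = 6 + 5; sub 7 for 6: 7 + 5; = 12; G_4 = 12−1 = 11
step 4: 11 = 7 + 4; sub 8 for 7: 8 + 4; = 12; G_5 = 12−1 = 11
step 5: 11 = 8 + 3; sub 9 for 8: 9 + 3; = 12; G_6 = 12−1 = 11
step 6: 11 = 9 + 2; sub 10 for 9: 10 + 2; = 12; G_7 = 12−1 = 11
step 7: 11 = 10 + 1; sub 11 for 10: 11 + 1; = 12; G_8 = 12−1 = 11
step 8: 11 = 11; sub 12 for 11: 12; = 12; G_9 = 12−1 = 11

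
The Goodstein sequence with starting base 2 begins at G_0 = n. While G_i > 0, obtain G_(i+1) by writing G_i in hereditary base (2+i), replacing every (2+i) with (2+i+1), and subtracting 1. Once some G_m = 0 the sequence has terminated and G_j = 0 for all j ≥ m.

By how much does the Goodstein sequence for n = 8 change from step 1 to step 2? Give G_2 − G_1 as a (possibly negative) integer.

473

8 —HB2→ 2^(2 + 1) —bump→ 3^(3 + 1) = 81 —(−1)→ 80
80 —HB3→ 2·3^3 + 2·3^2 + 2·3 + 2 —bump→ 2·4^4 + 2·4^2 + 2·4 + 2 = 554 —(−1)→ 553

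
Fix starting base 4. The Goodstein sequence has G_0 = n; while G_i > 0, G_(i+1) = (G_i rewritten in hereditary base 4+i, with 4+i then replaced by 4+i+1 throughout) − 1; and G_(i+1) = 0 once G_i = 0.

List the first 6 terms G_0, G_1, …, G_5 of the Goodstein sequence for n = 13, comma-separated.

13, 15, 17, 18, 19, 20

base 4: 13 = 3·4 + 1; at 5: 3·5 + 1 = 16; next = 15
base 5: 15 = 3·5; at 6: 3·6 = 18; next = 17
base 6: 17 = 2·6 + 5; at 7: 2·7 + 5 = 19; next = 18
base 7: 18 = 2·7 + 4; at 8: 2·8 + 4 = 20; next = 19
base 8: 19 = 2·8 + 3; at 9: 2·9 + 3 = 21; next = 20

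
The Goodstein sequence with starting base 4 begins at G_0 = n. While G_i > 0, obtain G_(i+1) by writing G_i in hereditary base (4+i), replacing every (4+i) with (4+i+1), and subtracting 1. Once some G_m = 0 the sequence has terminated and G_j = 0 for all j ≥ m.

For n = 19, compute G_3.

49

step 0: 19 = 4^2 + 3; sub 5 for 4: 5^2 + 3; = 28; G_1 = 28−1 = 27
step 1: 27 = 5^2 + 2; sub 6 for 5: 6^2 + 2; = 38; G_2 = 38−1 = 37
step 2: 37 = 6^2 + 1; sub 7 for 6: 7^2 + 1; = 50; G_3 = 50−1 = 49
step 3: 49 = 7^2; sub 8 for 7: 8^2; = 64; G_4 = 64−1 = 63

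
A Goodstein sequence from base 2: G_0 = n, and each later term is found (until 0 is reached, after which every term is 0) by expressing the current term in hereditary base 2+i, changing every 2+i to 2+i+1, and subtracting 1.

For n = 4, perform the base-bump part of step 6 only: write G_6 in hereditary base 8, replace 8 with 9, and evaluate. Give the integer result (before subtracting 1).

4 —HB2→ 2^2 —bump→ 3^3 = 27 —(−1)→ 26
26 —HB3→ 2·3^2 + 2·3 + 2 —bump→ 2·4^2 + 2·4 + 2 = 42 —(−1)→ 41
41 —HB4→ 2·4^2 + 2·4 + 1 —bump→ 2·5^2 + 2·5 + 1 = 61 —(−1)→ 60
60 —HB5→ 2·5^2 + 2·5 —bump→ 2·6^2 + 2·6 = 84 —(−1)→ 83
83 —HB6→ 2·6^2 + 6 + 5 —bump→ 2·7^2 + 7 + 5 = 110 —(−1)→ 109
109 —HB7→ 2·7^2 + 7 + 4 —bump→ 2·8^2 + 8 + 4 = 140 —(−1)→ 139

174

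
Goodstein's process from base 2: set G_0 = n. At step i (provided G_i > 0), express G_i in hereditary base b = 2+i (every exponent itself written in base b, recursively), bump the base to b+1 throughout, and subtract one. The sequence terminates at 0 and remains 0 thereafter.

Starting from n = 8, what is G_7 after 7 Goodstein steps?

774841151

[0] 8 ≡ 2^(2 + 1) (base 2). Lift 3: 81. −1: 80.
[1] 80 ≡ 2·3^3 + 2·3^2 + 2·3 + 2 (base 3). Lift 4: 554. −1: 553.
[2] 553 ≡ 2·4^4 + 2·4^2 + 2·4 + 1 (base 4). Lift 5: 6311. −1: 6310.
[3] 6310 ≡ 2·5^5 + 2·5^2 + 2·5 (base 5). Lift 6: 93396. −1: 93395.
[4] 93395 ≡ 2·6^6 + 2·6^2 + 6 + 5 (base 6). Lift 7: 1647196. −1: 1647195.
[5] 1647195 ≡ 2·7^7 + 2·7^2 + 7 + 4 (base 7). Lift 8: 33554572. −1: 33554571.
[6] 33554571 ≡ 2·8^8 + 2·8^2 + 8 + 3 (base 8). Lift 9: 774841152. −1: 774841151.
[7] 774841151 ≡ 2·9^9 + 2·9^2 + 9 + 2 (base 9). Lift 10: 20000000212. −1: 20000000211.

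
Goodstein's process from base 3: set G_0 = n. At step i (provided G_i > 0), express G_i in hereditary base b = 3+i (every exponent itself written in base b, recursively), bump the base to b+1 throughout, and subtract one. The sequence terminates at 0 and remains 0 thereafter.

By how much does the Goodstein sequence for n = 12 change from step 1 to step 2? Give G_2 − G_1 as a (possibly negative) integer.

8

12 —HB3→ 3^2 + 3 —bump→ 4^2 + 4 = 20 —(−1)→ 19
19 —HB4→ 4^2 + 3 —bump→ 5^2 + 3 = 28 —(−1)→ 27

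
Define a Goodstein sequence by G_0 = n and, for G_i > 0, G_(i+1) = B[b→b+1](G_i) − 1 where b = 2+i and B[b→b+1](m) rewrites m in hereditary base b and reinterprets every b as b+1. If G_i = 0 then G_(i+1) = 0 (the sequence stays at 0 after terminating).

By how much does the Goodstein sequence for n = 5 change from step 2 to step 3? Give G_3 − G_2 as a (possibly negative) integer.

5 —HB2→ 2^2 + 1 —bump→ 3^3 + 1 = 28 —(−1)→ 27
27 —HB3→ 3^3 —bump→ 4^4 = 256 —(−1)→ 255
255 —HB4→ 3·4^3 + 3·4^2 + 3·4 + 3 —bump→ 3·5^3 + 3·5^2 + 3·5 + 3 = 468 —(−1)→ 467

212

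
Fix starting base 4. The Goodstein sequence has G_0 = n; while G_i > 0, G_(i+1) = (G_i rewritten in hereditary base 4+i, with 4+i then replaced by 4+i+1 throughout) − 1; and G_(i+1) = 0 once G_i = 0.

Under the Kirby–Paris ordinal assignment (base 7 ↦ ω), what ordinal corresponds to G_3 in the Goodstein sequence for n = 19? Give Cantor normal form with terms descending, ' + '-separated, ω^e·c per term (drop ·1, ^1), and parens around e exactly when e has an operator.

ω^2

G_0 = 19. HB_4(19) = 4^2 + 3. Bump = 28. G_1 = 27.
G_1 = 27. HB_5(27) = 5^2 + 2. Bump = 38. G_2 = 37.
G_2 = 37. HB_6(37) = 6^2 + 1. Bump = 50. G_3 = 49.
G_3 = 49. HB_7(49) = 7^2. Bump = 64. G_4 = 63.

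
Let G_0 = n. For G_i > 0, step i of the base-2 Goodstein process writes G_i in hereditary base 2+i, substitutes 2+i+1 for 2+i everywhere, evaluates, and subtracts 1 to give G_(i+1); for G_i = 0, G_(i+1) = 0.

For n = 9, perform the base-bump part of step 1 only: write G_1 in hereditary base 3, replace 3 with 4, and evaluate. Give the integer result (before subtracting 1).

1024

i=0: 9 = 2^(2 + 1) + 1 (b=2); 2→3: 3^(3 + 1) + 1 = 82; 82−1 = 81
i=1: 81 = 3^(3 + 1) (b=3); 3→4: 4^(4 + 1) = 1024; 1024−1 = 1023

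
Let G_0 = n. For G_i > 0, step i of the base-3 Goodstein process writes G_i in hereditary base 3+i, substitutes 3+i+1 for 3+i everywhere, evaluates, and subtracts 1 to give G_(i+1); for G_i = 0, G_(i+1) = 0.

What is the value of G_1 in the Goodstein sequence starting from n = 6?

[0] 6 ≡ 2·3 (base 3). Lift 4: 8. −1: 7.
[1] 7 ≡ 4 + 3 (base 4). Lift 5: 8. −1: 7.

7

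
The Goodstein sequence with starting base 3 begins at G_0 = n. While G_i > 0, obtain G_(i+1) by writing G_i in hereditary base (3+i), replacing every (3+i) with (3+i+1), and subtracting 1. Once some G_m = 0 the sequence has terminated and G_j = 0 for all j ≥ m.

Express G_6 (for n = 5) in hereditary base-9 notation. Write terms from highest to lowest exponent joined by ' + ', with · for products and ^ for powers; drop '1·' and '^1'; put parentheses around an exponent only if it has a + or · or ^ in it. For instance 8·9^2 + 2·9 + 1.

[0] 5 ≡ 3 + 2 (base 3). Lift 4: 6. −1: 5.
[1] 5 ≡ 4 + 1 (base 4). Lift 5: 6. −1: 5.
[2] 5 ≡ 5 (base 5). Lift 6: 6. −1: 5.
[3] 5 ≡ 5 (base 6). Lift 7: 5. −1: 4.
[4] 4 ≡ 4 (base 7). Lift 8: 4. −1: 3.
[5] 3 ≡ 3 (base 8). Lift 9: 3. −1: 2.
[6] 2 ≡ 2 (base 9). Lift 10: 2. −1: 1.

2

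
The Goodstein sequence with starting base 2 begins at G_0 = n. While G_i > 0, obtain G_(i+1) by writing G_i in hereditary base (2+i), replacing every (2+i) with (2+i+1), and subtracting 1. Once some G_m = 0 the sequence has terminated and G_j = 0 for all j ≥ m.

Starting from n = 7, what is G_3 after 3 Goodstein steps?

3127

base 2: 7 = 2^2 + 2 + 1; at 3: 3^3 + 3 + 1 = 31; next = 30
base 3: 30 = 3^3 + 3; at 4: 4^4 + 4 = 260; next = 259
base 4: 259 = 4^4 + 3; at 5: 5^5 + 3 = 3128; next = 3127
base 5: 3127 = 5^5 + 2; at 6: 6^6 + 2 = 46658; next = 46657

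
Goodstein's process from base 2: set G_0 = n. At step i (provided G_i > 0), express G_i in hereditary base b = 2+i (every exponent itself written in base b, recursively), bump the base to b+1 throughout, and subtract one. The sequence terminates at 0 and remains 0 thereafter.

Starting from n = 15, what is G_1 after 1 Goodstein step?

111

i=0: 15 = 2^(2 + 1) + 2^2 + 2 + 1 (b=2); 2→3: 3^(3 + 1) + 3^3 + 3 + 1 = 112; 112−1 = 111
i=1: 111 = 3^(3 + 1) + 3^3 + 3 (b=3); 3→4: 4^(4 + 1) + 4^4 + 4 = 1284; 1284−1 = 1283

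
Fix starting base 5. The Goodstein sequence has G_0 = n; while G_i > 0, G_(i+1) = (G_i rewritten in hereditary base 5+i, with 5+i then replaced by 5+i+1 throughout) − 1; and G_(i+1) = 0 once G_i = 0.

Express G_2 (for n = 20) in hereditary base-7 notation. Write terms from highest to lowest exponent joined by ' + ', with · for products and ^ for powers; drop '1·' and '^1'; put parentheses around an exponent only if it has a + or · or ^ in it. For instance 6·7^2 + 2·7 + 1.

G_0=20  [base 5] 4·5  →[5↦6]→  4·6 = 24  −1 ⇒ G_1=23
G_1=23  [base 6] 3·6 + 5  →[6↦7]→  3·7 + 5 = 26  −1 ⇒ G_2=25
G_2=25  [base 7] 3·7 + 4  →[7↦8]→  3·8 + 4 = 28  −1 ⇒ G_3=27

3·7 + 4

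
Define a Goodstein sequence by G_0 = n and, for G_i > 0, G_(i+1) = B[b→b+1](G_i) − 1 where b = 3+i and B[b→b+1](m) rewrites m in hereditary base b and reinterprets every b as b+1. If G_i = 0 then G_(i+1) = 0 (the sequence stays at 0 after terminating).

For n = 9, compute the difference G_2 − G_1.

2

[0] 9 ≡ 3^2 (base 3). Lift 4: 16. −1: 15.
[1] 15 ≡ 3·4 + 3 (base 4). Lift 5: 18. −1: 17.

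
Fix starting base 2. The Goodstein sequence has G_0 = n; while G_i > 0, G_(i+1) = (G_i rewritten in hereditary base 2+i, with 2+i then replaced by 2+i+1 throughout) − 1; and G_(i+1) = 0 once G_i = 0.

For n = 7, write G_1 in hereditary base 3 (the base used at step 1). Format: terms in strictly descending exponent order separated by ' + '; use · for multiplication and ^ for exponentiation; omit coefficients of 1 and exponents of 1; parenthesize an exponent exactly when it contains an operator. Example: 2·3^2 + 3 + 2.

i=0: 7 = 2^2 + 2 + 1 (b=2); 2→3: 3^3 + 3 + 1 = 31; 31−1 = 30
i=1: 30 = 3^3 + 3 (b=3); 3→4: 4^4 + 4 = 260; 260−1 = 259

3^3 + 3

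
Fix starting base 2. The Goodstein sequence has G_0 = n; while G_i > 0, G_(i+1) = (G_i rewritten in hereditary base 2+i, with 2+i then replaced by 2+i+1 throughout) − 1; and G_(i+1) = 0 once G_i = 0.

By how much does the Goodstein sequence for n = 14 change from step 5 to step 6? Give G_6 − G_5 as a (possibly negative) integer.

(0) 14|_2 = 2^(2 + 1) + 2^2 + 2 ↦ 3^(3 + 1) + 3^3 + 3|_3 = 111 ⇒ 110
(1) 110|_3 = 3^(3 + 1) + 3^3 + 2 ↦ 4^(4 + 1) + 4^4 + 2|_4 = 1282 ⇒ 1281
(2) 1281|_4 = 4^(4 + 1) + 4^4 + 1 ↦ 5^(5 + 1) + 5^5 + 1|_5 = 18751 ⇒ 18750
(3) 18750|_5 = 5^(5 + 1) + 5^5 ↦ 6^(6 + 1) + 6^6|_6 = 326592 ⇒ 326591
(4) 326591|_6 = 6^(6 + 1) + 5·6^5 + 5·6^4 + 5·6^3 + 5·6^2 + 5·6 + 5 ↦ 7^(7 + 1) + 5·7^5 + 5·7^4 + 5·7^3 + 5·7^2 + 5·7 + 5|_7 = 5862841 ⇒ 5862840
(5) 5862840|_7 = 7^(7 + 1) + 5·7^5 + 5·7^4 + 5·7^3 + 5·7^2 + 5·7 + 4 ↦ 8^(8 + 1) + 5·8^5 + 5·8^4 + 5·8^3 + 5·8^2 + 5·8 + 4|_8 = 134404972 ⇒ 134404971

128542131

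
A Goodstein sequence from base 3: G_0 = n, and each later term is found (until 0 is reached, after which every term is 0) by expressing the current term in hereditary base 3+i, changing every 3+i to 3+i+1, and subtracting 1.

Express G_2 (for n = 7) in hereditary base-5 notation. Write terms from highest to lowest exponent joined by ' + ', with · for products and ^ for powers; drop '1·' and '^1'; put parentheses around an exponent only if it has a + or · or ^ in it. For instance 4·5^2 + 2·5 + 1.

5 + 4

i=0: 7 = 2·3 + 1 (b=3); 3→4: 2·4 + 1 = 9; 9−1 = 8
i=1: 8 = 2·4 (b=4); 4→5: 2·5 = 10; 10−1 = 9
i=2: 9 = 5 + 4 (b=5); 5→6: 6 + 4 = 10; 10−1 = 9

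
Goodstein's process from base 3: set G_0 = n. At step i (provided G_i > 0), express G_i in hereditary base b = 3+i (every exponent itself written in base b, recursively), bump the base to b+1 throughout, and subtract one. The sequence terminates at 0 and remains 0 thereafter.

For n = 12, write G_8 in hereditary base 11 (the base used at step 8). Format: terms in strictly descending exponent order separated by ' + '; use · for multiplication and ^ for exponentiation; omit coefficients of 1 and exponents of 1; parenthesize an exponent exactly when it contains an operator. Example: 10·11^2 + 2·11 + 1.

7·11 + 4

(0) 12|_3 = 3^2 + 3 ↦ 4^2 + 4|_4 = 20 ⇒ 19
(1) 19|_4 = 4^2 + 3 ↦ 5^2 + 3|_5 = 28 ⇒ 27
(2) 27|_5 = 5^2 + 2 ↦ 6^2 + 2|_6 = 38 ⇒ 37
(3) 37|_6 = 6^2 + 1 ↦ 7^2 + 1|_7 = 50 ⇒ 49
(4) 49|_7 = 7^2 ↦ 8^2|_8 = 64 ⇒ 63
(5) 63|_8 = 7·8 + 7 ↦ 7·9 + 7|_9 = 70 ⇒ 69
(6) 69|_9 = 7·9 + 6 ↦ 7·10 + 6|_10 = 76 ⇒ 75
(7) 75|_10 = 7·10 + 5 ↦ 7·11 + 5|_11 = 82 ⇒ 81
(8) 81|_11 = 7·11 + 4 ↦ 7·12 + 4|_12 = 88 ⇒ 87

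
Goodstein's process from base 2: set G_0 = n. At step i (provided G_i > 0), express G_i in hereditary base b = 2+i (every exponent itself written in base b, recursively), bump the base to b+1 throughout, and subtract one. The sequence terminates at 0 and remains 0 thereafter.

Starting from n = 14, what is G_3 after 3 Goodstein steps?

G_0 = 14. HB_2(14) = 2^(2 + 1) + 2^2 + 2. Bump = 111. G_1 = 110.
G_1 = 110. HB_3(110) = 3^(3 + 1) + 3^3 + 2. Bump = 1282. G_2 = 1281.
G_2 = 1281. HB_4(1281) = 4^(4 + 1) + 4^4 + 1. Bump = 18751. G_3 = 18750.
G_3 = 18750. HB_5(18750) = 5^(5 + 1) + 5^5. Bump = 326592. G_4 = 326591.

18750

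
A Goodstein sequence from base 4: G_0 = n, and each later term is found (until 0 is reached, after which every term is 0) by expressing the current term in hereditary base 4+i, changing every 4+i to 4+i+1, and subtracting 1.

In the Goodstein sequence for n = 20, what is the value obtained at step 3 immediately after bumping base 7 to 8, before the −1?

66

G_0 = 20. HB_4(20) = 4^2 + 4. Bump = 30. G_1 = 29.
G_1 = 29. HB_5(29) = 5^2 + 4. Bump = 40. G_2 = 39.
G_2 = 39. HB_6(39) = 6^2 + 3. Bump = 52. G_3 = 51.
G_3 = 51. HB_7(51) = 7^2 + 2. Bump = 66. G_4 = 65.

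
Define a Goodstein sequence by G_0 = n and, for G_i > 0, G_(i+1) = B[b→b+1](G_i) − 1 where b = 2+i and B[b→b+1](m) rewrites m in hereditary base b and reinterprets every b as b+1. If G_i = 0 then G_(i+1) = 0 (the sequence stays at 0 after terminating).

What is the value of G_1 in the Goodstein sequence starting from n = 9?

81

step 0: 9 = 2^(2 + 1) + 1; sub 3 for 2: 3^(3 + 1) + 1; = 82; G_1 = 82−1 = 81
step 1: 81 = 3^(3 + 1); sub 4 for 3: 4^(4 + 1); = 1024; G_2 = 1024−1 = 1023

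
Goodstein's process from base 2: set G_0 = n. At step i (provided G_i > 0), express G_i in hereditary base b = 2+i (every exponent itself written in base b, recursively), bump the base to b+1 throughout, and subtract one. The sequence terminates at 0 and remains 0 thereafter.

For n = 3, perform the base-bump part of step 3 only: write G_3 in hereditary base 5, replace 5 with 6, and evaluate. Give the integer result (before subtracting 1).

2

3 —HB2→ 2 + 1 —bump→ 3 + 1 = 4 —(−1)→ 3
3 —HB3→ 3 —bump→ 4 = 4 —(−1)→ 3
3 —HB4→ 3 —bump→ 3 = 3 —(−1)→ 2
2 —HB5→ 2 —bump→ 2 = 2 —(−1)→ 1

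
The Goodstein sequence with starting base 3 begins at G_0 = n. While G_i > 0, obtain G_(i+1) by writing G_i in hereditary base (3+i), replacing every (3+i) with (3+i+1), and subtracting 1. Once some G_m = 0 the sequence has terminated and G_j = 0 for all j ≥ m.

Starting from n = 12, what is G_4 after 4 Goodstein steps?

49

G_0=12  [base 3] 3^2 + 3  →[3↦4]→  4^2 + 4 = 20  −1 ⇒ G_1=19
G_1=19  [base 4] 4^2 + 3  →[4↦5]→  5^2 + 3 = 28  −1 ⇒ G_2=27
G_2=27  [base 5] 5^2 + 2  →[5↦6]→  6^2 + 2 = 38  −1 ⇒ G_3=37
G_3=37  [base 6] 6^2 + 1  →[6↦7]→  7^2 + 1 = 50  −1 ⇒ G_4=49
G_4=49  [base 7] 7^2  →[7↦8]→  8^2 = 64  −1 ⇒ G_5=63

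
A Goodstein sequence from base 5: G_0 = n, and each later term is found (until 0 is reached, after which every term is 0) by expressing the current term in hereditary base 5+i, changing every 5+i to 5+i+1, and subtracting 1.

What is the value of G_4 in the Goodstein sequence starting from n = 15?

base 5: 15 = 3·5; at 6: 3·6 = 18; next = 17
base 6: 17 = 2·6 + 5; at 7: 2·7 + 5 = 19; next = 18
base 7: 18 = 2·7 + 4; at 8: 2·8 + 4 = 20; next = 19
base 8: 19 = 2·8 + 3; at 9: 2·9 + 3 = 21; next = 20
base 9: 20 = 2·9 + 2; at 10: 2·10 + 2 = 22; next = 21

20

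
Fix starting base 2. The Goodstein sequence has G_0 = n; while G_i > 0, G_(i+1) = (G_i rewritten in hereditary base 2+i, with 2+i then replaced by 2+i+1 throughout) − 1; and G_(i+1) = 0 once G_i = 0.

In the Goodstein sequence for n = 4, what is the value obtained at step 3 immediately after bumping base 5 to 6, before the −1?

i=0: 4 = 2^2 (b=2); 2→3: 3^3 = 27; 27−1 = 26
i=1: 26 = 2·3^2 + 2·3 + 2 (b=3); 3→4: 2·4^2 + 2·4 + 2 = 42; 42−1 = 41
i=2: 41 = 2·4^2 + 2·4 + 1 (b=4); 4→5: 2·5^2 + 2·5 + 1 = 61; 61−1 = 60

84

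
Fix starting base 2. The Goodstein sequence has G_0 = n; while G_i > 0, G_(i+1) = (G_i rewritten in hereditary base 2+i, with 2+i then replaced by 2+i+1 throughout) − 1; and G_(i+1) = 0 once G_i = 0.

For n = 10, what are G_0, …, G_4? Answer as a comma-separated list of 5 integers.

10, 83, 1025, 15625, 279935

(0) 10|_2 = 2^(2 + 1) + 2 ↦ 3^(3 + 1) + 3|_3 = 84 ⇒ 83
(1) 83|_3 = 3^(3 + 1) + 2 ↦ 4^(4 + 1) + 2|_4 = 1026 ⇒ 1025
(2) 1025|_4 = 4^(4 + 1) + 1 ↦ 5^(5 + 1) + 1|_5 = 15626 ⇒ 15625
(3) 15625|_5 = 5^(5 + 1) ↦ 6^(6 + 1)|_6 = 279936 ⇒ 279935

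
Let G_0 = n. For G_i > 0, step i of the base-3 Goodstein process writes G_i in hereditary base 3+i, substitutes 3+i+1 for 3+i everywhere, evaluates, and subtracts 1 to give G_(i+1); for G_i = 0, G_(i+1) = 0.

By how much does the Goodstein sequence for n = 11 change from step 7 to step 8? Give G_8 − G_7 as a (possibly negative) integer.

G_0 = 11. HB_3(11) = 3^2 + 2. Bump = 18. G_1 = 17.
G_1 = 17. HB_4(17) = 4^2 + 1. Bump = 26. G_2 = 25.
G_2 = 25. HB_5(25) = 5^2. Bump = 36. G_3 = 35.
G_3 = 35. HB_6(35) = 5·6 + 5. Bump = 40. G_4 = 39.
G_4 = 39. HB_7(39) = 5·7 + 4. Bump = 44. G_5 = 43.
G_5 = 43. HB_8(43) = 5·8 + 3. Bump = 48. G_6 = 47.
G_6 = 47. HB_9(47) = 5·9 + 2. Bump = 52. G_7 = 51.
G_7 = 51. HB_10(51) = 5·10 + 1. Bump = 56. G_8 = 55.

4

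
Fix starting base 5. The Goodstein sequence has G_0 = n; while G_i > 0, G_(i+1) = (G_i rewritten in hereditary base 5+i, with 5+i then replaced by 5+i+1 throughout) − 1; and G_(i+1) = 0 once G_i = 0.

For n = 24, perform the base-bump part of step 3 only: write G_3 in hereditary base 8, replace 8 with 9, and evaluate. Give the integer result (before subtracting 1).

i=0: 24 = 4·5 + 4 (b=5); 5→6: 4·6 + 4 = 28; 28−1 = 27
i=1: 27 = 4·6 + 3 (b=6); 6→7: 4·7 + 3 = 31; 31−1 = 30
i=2: 30 = 4·7 + 2 (b=7); 7→8: 4·8 + 2 = 34; 34−1 = 33
i=3: 33 = 4·8 + 1 (b=8); 8→9: 4·9 + 1 = 37; 37−1 = 36

37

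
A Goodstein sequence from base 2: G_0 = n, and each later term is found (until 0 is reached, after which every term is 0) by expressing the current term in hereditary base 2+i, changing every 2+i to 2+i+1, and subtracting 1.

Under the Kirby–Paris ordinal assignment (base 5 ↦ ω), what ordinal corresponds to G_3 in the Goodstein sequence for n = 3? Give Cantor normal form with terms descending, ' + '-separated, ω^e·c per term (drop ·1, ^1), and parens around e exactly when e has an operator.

G_0 = 3. HB_2(3) = 2 + 1. Bump = 4. G_1 = 3.
G_1 = 3. HB_3(3) = 3. Bump = 4. G_2 = 3.
G_2 = 3. HB_4(3) = 3. Bump = 3. G_3 = 2.
G_3 = 2. HB_5(2) = 2. Bump = 2. G_4 = 1.

2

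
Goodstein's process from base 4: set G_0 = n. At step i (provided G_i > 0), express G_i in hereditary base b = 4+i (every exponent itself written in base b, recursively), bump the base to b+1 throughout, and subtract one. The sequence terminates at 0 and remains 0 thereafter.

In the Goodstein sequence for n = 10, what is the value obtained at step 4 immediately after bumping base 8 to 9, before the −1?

14

G_0=10  [base 4] 2·4 + 2  →[4↦5]→  2·5 + 2 = 12  −1 ⇒ G_1=11
G_1=11  [base 5] 2·5 + 1  →[5↦6]→  2·6 + 1 = 13  −1 ⇒ G_2=12
G_2=12  [base 6] 2·6  →[6↦7]→  2·7 = 14  −1 ⇒ G_3=13
G_3=13  [base 7] 7 + 6  →[7↦8]→  8 + 6 = 14  −1 ⇒ G_4=13
G_4=13  [base 8] 8 + 5  →[8↦9]→  9 + 5 = 14  −1 ⇒ G_5=13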